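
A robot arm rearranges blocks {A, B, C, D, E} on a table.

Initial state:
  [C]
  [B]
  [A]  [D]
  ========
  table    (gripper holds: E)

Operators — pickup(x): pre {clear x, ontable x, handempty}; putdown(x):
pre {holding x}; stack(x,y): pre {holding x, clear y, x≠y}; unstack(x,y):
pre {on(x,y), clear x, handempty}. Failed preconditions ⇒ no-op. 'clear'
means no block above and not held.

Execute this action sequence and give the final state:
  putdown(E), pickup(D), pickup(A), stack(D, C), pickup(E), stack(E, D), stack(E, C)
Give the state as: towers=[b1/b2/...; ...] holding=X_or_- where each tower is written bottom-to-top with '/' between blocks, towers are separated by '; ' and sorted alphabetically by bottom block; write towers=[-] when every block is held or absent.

towers=[A/B/C/D/E] holding=-

step 1 (putdown(E)): towers=[A/B/C; D; E] holding=-
step 2 (pickup(D)): towers=[A/B/C; E] holding=D
step 3 (pickup(A)) [no-op]: towers=[A/B/C; E] holding=D
step 4 (stack(D, C)): towers=[A/B/C/D; E] holding=-
step 5 (pickup(E)): towers=[A/B/C/D] holding=E
step 6 (stack(E, D)): towers=[A/B/C/D/E] holding=-
step 7 (stack(E, C)) [no-op]: towers=[A/B/C/D/E] holding=-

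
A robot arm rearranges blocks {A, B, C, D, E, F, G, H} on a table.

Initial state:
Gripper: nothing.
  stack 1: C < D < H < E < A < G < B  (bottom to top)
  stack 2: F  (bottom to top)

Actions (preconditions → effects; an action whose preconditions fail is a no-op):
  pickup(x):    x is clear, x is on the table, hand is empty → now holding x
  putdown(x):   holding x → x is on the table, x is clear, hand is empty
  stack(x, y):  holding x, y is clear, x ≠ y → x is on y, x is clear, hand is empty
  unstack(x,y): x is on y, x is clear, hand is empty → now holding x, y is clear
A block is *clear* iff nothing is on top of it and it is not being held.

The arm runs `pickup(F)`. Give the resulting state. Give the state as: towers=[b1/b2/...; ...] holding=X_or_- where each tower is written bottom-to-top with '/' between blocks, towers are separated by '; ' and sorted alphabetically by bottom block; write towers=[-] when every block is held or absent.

towers=[C/D/H/E/A/G/B] holding=F

before: towers=[C/D/H/E/A/G/B; F] holding=-
pre[pickup(F)]: clear(F) ok, ontable(F) ok, handempty ok
all met → apply pickup(F)
after:  towers=[C/D/H/E/A/G/B] holding=F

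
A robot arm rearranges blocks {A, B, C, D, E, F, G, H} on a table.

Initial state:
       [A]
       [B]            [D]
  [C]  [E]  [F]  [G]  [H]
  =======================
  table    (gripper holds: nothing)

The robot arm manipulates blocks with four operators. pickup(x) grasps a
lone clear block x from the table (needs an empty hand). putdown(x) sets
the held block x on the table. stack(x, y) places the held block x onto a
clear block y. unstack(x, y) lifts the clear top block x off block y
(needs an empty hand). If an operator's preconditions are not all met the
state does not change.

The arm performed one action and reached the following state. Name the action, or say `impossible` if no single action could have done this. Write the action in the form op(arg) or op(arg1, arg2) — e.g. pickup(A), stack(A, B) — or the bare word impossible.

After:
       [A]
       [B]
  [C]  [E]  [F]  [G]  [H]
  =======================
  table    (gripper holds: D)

unstack(D, H)

target: towers=[C; E/B/A; F; G; H] holding=D
         pickup(G) → towers=[C; E/B/A; F; H/D] holding=G
     unstack(A, B) → towers=[C; E/B; F; G; H/D] holding=A
         pickup(F) → towers=[C; E/B/A; G; H/D] holding=F
     unstack(D, H) → towers=[C; E/B/A; F; G; H] holding=D  ← match
         pickup(C) → towers=[E/B/A; F; G; H/D] holding=C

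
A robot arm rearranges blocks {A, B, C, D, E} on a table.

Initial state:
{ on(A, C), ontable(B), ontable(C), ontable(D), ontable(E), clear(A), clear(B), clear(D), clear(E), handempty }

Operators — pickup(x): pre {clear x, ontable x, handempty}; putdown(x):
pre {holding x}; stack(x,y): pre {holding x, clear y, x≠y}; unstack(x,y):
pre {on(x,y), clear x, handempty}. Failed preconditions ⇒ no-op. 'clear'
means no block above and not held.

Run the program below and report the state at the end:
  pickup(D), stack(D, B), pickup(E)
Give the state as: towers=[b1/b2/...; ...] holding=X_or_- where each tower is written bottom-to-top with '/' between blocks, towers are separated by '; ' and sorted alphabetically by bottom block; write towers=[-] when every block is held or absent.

towers=[B/D; C/A] holding=E

step 1 (pickup(D)): towers=[B; C/A; E] holding=D
step 2 (stack(D, B)): towers=[B/D; C/A; E] holding=-
step 3 (pickup(E)): towers=[B/D; C/A] holding=E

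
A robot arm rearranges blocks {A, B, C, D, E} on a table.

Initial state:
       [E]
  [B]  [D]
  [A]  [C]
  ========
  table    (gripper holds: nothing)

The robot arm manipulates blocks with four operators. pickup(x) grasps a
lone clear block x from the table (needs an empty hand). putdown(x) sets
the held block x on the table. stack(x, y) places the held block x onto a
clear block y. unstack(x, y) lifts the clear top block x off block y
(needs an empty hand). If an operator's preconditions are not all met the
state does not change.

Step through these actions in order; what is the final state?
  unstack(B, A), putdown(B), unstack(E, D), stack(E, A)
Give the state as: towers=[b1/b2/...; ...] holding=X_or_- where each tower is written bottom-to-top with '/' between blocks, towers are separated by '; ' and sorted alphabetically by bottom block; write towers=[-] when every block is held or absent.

towers=[A/E; B; C/D] holding=-

step 1 (unstack(B, A)): towers=[A; C/D/E] holding=B
step 2 (putdown(B)): towers=[A; B; C/D/E] holding=-
step 3 (unstack(E, D)): towers=[A; B; C/D] holding=E
step 4 (stack(E, A)): towers=[A/E; B; C/D] holding=-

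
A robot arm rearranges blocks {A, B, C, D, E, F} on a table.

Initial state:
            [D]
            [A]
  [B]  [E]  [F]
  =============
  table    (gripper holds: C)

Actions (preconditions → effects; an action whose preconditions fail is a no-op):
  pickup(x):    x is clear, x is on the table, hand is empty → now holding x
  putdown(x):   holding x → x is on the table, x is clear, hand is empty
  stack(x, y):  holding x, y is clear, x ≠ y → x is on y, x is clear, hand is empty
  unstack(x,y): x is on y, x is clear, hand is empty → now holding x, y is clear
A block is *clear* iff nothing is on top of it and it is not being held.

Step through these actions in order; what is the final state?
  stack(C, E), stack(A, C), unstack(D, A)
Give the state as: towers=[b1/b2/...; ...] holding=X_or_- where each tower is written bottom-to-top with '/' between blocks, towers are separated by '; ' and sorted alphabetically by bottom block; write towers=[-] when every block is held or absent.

step 1 (stack(C, E)): towers=[B; E/C; F/A/D] holding=-
step 2 (stack(A, C)) [no-op]: towers=[B; E/C; F/A/D] holding=-
step 3 (unstack(D, A)): towers=[B; E/C; F/A] holding=D

towers=[B; E/C; F/A] holding=D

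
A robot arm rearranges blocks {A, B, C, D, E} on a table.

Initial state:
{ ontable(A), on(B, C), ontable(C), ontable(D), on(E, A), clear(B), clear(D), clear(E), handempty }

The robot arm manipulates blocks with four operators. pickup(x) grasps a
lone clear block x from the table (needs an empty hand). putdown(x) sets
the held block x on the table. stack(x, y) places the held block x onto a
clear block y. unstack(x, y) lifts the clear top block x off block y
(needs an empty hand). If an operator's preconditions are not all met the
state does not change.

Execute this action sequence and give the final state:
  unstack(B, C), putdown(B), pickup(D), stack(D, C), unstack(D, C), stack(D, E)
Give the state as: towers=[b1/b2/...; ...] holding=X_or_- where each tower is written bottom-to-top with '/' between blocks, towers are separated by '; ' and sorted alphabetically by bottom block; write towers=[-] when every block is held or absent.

towers=[A/E/D; B; C] holding=-

step 1 (unstack(B, C)): towers=[A/E; C; D] holding=B
step 2 (putdown(B)): towers=[A/E; B; C; D] holding=-
step 3 (pickup(D)): towers=[A/E; B; C] holding=D
step 4 (stack(D, C)): towers=[A/E; B; C/D] holding=-
step 5 (unstack(D, C)): towers=[A/E; B; C] holding=D
step 6 (stack(D, E)): towers=[A/E/D; B; C] holding=-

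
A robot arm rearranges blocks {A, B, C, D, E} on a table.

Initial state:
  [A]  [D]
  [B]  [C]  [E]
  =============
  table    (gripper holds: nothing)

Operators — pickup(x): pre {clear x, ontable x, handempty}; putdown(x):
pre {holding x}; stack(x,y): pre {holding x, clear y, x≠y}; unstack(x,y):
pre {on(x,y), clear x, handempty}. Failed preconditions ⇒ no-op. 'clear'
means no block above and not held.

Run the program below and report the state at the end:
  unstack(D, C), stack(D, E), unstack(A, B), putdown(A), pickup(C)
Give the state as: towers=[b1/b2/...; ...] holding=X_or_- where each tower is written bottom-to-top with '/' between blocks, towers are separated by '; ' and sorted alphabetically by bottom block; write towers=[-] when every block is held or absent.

step 1 (unstack(D, C)): towers=[B/A; C; E] holding=D
step 2 (stack(D, E)): towers=[B/A; C; E/D] holding=-
step 3 (unstack(A, B)): towers=[B; C; E/D] holding=A
step 4 (putdown(A)): towers=[A; B; C; E/D] holding=-
step 5 (pickup(C)): towers=[A; B; E/D] holding=C

towers=[A; B; E/D] holding=C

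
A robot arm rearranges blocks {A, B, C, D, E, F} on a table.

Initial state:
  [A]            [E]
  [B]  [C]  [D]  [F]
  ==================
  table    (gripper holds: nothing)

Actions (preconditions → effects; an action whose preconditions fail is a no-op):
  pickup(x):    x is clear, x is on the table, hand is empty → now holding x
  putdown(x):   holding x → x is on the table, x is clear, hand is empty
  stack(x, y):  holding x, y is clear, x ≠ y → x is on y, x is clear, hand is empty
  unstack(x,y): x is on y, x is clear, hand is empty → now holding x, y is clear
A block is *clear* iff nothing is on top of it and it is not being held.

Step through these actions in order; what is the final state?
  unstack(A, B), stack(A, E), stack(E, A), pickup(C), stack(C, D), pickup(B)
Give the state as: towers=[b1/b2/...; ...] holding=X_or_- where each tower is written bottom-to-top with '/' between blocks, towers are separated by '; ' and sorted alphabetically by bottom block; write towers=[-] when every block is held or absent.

towers=[D/C; F/E/A] holding=B

step 1 (unstack(A, B)): towers=[B; C; D; F/E] holding=A
step 2 (stack(A, E)): towers=[B; C; D; F/E/A] holding=-
step 3 (stack(E, A)) [no-op]: towers=[B; C; D; F/E/A] holding=-
step 4 (pickup(C)): towers=[B; D; F/E/A] holding=C
step 5 (stack(C, D)): towers=[B; D/C; F/E/A] holding=-
step 6 (pickup(B)): towers=[D/C; F/E/A] holding=B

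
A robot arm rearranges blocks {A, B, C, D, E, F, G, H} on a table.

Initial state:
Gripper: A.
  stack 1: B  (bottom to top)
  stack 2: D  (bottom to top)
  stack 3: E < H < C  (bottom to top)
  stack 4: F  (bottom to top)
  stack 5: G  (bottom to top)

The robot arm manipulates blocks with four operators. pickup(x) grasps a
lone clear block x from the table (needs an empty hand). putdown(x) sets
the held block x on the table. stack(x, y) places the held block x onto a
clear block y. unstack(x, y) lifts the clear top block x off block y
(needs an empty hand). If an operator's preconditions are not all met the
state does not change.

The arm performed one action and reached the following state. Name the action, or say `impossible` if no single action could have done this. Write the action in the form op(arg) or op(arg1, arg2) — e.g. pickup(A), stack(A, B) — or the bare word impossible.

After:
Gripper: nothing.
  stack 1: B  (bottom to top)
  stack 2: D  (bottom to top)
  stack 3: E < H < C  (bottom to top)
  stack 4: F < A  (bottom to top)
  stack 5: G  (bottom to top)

stack(A, F)

target: towers=[B; D; E/H/C; F/A; G] holding=-
        putdown(A) → towers=[A; B; D; E/H/C; F; G] holding=-
       stack(A, G) → towers=[B; D; E/H/C; F; G/A] holding=-
       stack(A, B) → towers=[B/A; D; E/H/C; F; G] holding=-
       stack(A, F) → towers=[B; D; E/H/C; F/A; G] holding=-  ← match
       stack(A, D) → towers=[B; D/A; E/H/C; F; G] holding=-
       stack(A, C) → towers=[B; D; E/H/C/A; F; G] holding=-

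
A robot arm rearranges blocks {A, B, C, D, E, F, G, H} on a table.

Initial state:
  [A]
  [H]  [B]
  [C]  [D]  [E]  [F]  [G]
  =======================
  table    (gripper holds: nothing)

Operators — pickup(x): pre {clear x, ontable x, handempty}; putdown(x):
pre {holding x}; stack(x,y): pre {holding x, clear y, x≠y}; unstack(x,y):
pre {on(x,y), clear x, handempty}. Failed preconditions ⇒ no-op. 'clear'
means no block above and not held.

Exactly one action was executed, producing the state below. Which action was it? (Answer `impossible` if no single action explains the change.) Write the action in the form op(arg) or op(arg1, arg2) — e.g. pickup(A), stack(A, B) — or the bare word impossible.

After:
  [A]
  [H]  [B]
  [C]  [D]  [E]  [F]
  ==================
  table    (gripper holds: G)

target: towers=[C/H/A; D/B; E; F] holding=G
         pickup(G) → towers=[C/H/A; D/B; E; F] holding=G  ← match
     unstack(A, H) → towers=[C/H; D/B; E; F; G] holding=A
         pickup(E) → towers=[C/H/A; D/B; F; G] holding=E
     unstack(B, D) → towers=[C/H/A; D; E; F; G] holding=B
         pickup(F) → towers=[C/H/A; D/B; E; G] holding=F

pickup(G)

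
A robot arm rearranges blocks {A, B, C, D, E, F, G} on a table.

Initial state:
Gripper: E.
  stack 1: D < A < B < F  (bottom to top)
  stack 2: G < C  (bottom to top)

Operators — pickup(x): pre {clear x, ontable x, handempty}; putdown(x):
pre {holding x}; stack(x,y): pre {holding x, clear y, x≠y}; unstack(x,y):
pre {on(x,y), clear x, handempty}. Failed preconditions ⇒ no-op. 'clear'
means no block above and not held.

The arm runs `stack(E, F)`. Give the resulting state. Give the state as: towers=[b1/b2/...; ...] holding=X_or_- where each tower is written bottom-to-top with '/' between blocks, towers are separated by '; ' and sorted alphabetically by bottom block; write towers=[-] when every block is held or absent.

before: towers=[D/A/B/F; G/C] holding=E
pre[stack(E, F)]: holding(E) ✓, clear(F) ✓, E≠F ✓
all met → apply stack(E, F)
after:  towers=[D/A/B/F/E; G/C] holding=-

towers=[D/A/B/F/E; G/C] holding=-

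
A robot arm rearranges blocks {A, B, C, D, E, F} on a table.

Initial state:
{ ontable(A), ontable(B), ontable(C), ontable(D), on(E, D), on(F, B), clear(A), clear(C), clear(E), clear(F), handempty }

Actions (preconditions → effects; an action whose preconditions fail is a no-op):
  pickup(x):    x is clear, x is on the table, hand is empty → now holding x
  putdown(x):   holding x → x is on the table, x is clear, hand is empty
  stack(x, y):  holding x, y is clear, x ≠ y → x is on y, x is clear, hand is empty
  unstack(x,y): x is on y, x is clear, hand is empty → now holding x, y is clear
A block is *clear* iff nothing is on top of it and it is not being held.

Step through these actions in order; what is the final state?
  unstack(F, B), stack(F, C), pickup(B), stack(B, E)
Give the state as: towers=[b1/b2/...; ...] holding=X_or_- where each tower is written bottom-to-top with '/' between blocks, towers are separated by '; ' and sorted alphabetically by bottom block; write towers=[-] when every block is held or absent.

towers=[A; C/F; D/E/B] holding=-

step 1 (unstack(F, B)): towers=[A; B; C; D/E] holding=F
step 2 (stack(F, C)): towers=[A; B; C/F; D/E] holding=-
step 3 (pickup(B)): towers=[A; C/F; D/E] holding=B
step 4 (stack(B, E)): towers=[A; C/F; D/E/B] holding=-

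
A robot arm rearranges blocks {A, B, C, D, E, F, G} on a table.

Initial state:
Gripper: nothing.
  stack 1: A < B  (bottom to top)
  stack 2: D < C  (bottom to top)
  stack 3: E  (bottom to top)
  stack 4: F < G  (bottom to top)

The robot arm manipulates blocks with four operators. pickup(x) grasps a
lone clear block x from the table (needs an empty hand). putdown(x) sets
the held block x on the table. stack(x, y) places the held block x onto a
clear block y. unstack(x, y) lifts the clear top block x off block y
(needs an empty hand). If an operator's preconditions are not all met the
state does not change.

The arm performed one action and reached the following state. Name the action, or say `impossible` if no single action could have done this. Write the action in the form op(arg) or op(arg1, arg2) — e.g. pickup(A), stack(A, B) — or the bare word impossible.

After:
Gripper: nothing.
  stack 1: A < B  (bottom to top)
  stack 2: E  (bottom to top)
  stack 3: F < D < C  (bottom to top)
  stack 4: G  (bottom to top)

target: towers=[A/B; E; F/D/C; G] holding=-
     unstack(B, A) → towers=[A; D/C; E; F/G] holding=B
     unstack(G, F) → towers=[A/B; D/C; E; F] holding=G
         pickup(E) → towers=[A/B; D/C; F/G] holding=E
     unstack(C, D) → towers=[A/B; D; E; F/G] holding=C
none of the 4 applicable actions match → impossible

impossible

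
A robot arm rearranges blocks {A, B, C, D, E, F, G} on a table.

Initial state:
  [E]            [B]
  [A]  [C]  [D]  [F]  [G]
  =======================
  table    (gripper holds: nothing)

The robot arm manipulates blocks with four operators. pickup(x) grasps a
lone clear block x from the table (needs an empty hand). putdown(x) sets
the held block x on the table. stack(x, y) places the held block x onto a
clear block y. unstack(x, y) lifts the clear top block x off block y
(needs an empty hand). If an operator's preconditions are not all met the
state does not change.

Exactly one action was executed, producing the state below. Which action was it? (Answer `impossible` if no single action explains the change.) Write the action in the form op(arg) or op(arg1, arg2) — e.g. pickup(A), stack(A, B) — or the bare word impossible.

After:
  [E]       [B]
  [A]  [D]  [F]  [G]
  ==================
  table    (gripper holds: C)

pickup(C)

target: towers=[A/E; D; F/B; G] holding=C
     unstack(B, F) → towers=[A/E; C; D; F; G] holding=B
         pickup(G) → towers=[A/E; C; D; F/B] holding=G
         pickup(D) → towers=[A/E; C; F/B; G] holding=D
     unstack(E, A) → towers=[A; C; D; F/B; G] holding=E
         pickup(C) → towers=[A/E; D; F/B; G] holding=C  ← match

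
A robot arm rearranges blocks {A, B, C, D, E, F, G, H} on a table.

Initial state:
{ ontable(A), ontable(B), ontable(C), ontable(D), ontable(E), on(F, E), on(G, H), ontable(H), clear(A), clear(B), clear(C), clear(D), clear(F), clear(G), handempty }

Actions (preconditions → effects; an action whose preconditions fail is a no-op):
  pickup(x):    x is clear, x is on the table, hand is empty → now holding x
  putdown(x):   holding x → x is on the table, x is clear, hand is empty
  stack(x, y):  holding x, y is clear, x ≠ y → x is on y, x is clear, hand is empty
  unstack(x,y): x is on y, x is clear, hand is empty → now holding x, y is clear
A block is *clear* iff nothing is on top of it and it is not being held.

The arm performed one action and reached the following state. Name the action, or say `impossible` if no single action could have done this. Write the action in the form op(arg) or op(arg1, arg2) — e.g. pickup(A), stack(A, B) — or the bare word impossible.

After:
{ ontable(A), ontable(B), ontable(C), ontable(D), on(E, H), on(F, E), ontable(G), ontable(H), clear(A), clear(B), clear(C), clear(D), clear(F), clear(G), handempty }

impossible

target: towers=[A; B; C; D; G; H/E/F] holding=-
     unstack(G, H) → towers=[A; B; C; D; E/F; H] holding=G
         pickup(A) → towers=[B; C; D; E/F; H/G] holding=A
         pickup(B) → towers=[A; C; D; E/F; H/G] holding=B
     unstack(F, E) → towers=[A; B; C; D; E; H/G] holding=F
         pickup(D) → towers=[A; B; C; E/F; H/G] holding=D
         pickup(C) → towers=[A; B; D; E/F; H/G] holding=C
none of the 6 applicable actions match → impossible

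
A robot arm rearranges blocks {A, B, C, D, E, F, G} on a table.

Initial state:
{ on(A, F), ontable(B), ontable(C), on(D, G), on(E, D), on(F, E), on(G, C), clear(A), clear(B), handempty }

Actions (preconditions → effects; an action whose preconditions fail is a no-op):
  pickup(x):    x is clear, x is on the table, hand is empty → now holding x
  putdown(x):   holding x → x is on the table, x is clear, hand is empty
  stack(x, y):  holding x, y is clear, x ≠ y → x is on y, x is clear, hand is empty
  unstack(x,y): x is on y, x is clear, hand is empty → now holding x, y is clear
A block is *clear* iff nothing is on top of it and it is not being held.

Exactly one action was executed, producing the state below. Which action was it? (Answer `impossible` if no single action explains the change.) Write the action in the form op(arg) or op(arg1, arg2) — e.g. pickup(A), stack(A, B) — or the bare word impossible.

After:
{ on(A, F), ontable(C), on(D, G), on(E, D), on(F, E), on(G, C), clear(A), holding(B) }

pickup(B)

target: towers=[C/G/D/E/F/A] holding=B
         pickup(B) → towers=[C/G/D/E/F/A] holding=B  ← match
     unstack(A, F) → towers=[B; C/G/D/E/F] holding=A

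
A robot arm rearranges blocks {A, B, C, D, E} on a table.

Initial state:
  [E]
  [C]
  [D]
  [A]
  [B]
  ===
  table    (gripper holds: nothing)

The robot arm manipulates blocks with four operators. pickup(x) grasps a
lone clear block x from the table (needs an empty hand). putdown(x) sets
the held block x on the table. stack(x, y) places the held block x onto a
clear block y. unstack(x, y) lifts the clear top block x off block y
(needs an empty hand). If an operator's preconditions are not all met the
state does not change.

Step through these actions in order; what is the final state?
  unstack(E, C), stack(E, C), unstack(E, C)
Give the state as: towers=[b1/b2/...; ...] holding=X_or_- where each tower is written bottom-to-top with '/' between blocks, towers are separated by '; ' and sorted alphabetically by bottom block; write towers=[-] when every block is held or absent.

step 1 (unstack(E, C)): towers=[B/A/D/C] holding=E
step 2 (stack(E, C)): towers=[B/A/D/C/E] holding=-
step 3 (unstack(E, C)): towers=[B/A/D/C] holding=E

towers=[B/A/D/C] holding=E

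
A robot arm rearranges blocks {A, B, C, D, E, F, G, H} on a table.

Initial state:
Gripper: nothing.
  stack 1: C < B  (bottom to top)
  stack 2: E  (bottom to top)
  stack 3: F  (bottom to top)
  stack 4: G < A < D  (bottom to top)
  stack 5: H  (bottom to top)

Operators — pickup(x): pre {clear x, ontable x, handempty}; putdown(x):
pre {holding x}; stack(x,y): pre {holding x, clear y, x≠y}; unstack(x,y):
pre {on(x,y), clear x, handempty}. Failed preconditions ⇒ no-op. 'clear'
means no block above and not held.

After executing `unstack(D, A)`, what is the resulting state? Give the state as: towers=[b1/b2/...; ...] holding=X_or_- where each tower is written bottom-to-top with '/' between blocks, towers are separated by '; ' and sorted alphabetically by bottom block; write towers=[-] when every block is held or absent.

towers=[C/B; E; F; G/A; H] holding=D

before: towers=[C/B; E; F; G/A/D; H] holding=-
pre[unstack(D, A)]: on(D,A) ok, clear(D) ok, handempty ok
all met → apply unstack(D, A)
after:  towers=[C/B; E; F; G/A; H] holding=D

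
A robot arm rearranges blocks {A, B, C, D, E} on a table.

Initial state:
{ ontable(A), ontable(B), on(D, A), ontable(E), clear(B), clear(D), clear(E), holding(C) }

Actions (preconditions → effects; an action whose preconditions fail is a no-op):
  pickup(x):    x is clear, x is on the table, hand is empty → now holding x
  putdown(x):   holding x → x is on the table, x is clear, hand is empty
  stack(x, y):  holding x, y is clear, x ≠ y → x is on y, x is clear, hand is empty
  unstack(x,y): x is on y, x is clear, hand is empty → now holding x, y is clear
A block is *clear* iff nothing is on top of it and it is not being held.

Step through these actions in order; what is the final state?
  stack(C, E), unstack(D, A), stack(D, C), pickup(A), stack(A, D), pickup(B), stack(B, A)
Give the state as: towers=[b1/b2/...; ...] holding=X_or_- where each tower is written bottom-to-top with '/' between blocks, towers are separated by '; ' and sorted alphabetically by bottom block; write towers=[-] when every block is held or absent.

step 1 (stack(C, E)): towers=[A/D; B; E/C] holding=-
step 2 (unstack(D, A)): towers=[A; B; E/C] holding=D
step 3 (stack(D, C)): towers=[A; B; E/C/D] holding=-
step 4 (pickup(A)): towers=[B; E/C/D] holding=A
step 5 (stack(A, D)): towers=[B; E/C/D/A] holding=-
step 6 (pickup(B)): towers=[E/C/D/A] holding=B
step 7 (stack(B, A)): towers=[E/C/D/A/B] holding=-

towers=[E/C/D/A/B] holding=-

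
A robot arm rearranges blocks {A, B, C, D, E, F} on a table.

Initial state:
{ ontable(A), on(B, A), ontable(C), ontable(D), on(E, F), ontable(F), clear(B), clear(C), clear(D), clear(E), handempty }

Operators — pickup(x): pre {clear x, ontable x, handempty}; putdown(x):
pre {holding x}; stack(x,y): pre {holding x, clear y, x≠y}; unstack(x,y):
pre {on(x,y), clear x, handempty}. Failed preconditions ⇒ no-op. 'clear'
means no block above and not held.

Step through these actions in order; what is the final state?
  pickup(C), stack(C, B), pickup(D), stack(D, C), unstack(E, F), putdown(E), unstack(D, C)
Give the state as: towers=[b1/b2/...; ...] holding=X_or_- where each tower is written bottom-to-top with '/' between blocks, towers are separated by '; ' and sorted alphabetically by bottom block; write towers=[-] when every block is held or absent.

towers=[A/B/C; E; F] holding=D

step 1 (pickup(C)): towers=[A/B; D; F/E] holding=C
step 2 (stack(C, B)): towers=[A/B/C; D; F/E] holding=-
step 3 (pickup(D)): towers=[A/B/C; F/E] holding=D
step 4 (stack(D, C)): towers=[A/B/C/D; F/E] holding=-
step 5 (unstack(E, F)): towers=[A/B/C/D; F] holding=E
step 6 (putdown(E)): towers=[A/B/C/D; E; F] holding=-
step 7 (unstack(D, C)): towers=[A/B/C; E; F] holding=D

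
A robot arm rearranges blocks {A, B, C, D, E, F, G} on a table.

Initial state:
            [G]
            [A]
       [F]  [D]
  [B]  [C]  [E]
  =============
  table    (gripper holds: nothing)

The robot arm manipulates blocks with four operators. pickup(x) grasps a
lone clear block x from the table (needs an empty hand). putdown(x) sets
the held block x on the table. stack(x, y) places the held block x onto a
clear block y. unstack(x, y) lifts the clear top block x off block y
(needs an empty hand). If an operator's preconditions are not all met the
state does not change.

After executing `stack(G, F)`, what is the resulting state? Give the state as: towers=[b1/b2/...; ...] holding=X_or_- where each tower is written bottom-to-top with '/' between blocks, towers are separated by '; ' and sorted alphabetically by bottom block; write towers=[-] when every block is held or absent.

before: towers=[B; C/F; E/D/A/G] holding=-
pre[stack(G, F)]: holding(G) no, clear(F) yes, G≠F yes
holding(G) unmet → stack(G, F) is a no-op
after:  towers=[B; C/F; E/D/A/G] holding=-

towers=[B; C/F; E/D/A/G] holding=-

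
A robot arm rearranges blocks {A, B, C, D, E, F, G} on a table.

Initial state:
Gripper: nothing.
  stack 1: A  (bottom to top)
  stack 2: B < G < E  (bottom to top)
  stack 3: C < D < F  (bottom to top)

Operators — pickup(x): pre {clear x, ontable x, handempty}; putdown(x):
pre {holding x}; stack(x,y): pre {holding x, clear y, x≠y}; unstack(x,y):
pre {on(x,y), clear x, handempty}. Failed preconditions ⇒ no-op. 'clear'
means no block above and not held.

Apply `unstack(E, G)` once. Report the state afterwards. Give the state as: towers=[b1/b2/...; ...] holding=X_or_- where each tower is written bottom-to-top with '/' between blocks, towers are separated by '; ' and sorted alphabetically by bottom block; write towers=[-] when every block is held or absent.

before: towers=[A; B/G/E; C/D/F] holding=-
pre[unstack(E, G)]: on(E,G) ✓, clear(E) ✓, handempty ✓
all met → apply unstack(E, G)
after:  towers=[A; B/G; C/D/F] holding=E

towers=[A; B/G; C/D/F] holding=E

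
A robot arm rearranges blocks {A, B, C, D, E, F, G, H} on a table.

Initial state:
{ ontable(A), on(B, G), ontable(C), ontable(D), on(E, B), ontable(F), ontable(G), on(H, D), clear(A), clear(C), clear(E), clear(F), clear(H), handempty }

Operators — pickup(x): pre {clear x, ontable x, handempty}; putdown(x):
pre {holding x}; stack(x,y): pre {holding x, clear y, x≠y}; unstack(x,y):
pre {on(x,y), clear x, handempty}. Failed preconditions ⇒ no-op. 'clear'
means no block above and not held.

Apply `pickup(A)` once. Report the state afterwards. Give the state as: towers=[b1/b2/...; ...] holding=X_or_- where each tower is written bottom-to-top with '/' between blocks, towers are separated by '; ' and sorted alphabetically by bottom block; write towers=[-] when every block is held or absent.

towers=[C; D/H; F; G/B/E] holding=A

before: towers=[A; C; D/H; F; G/B/E] holding=-
pre[pickup(A)]: clear(A) ✓, ontable(A) ✓, handempty ✓
all met → apply pickup(A)
after:  towers=[C; D/H; F; G/B/E] holding=A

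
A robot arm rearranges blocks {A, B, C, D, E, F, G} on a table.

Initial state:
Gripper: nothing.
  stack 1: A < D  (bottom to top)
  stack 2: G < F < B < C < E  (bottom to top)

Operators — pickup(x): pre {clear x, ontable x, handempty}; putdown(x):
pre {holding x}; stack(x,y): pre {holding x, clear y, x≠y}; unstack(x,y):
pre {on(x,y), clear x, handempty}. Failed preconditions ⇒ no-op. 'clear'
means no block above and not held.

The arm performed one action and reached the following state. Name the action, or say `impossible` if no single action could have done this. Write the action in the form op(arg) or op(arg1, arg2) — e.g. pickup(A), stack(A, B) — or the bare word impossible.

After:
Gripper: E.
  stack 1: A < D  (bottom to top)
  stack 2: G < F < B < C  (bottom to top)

unstack(E, C)

target: towers=[A/D; G/F/B/C] holding=E
     unstack(D, A) → towers=[A; G/F/B/C/E] holding=D
     unstack(E, C) → towers=[A/D; G/F/B/C] holding=E  ← match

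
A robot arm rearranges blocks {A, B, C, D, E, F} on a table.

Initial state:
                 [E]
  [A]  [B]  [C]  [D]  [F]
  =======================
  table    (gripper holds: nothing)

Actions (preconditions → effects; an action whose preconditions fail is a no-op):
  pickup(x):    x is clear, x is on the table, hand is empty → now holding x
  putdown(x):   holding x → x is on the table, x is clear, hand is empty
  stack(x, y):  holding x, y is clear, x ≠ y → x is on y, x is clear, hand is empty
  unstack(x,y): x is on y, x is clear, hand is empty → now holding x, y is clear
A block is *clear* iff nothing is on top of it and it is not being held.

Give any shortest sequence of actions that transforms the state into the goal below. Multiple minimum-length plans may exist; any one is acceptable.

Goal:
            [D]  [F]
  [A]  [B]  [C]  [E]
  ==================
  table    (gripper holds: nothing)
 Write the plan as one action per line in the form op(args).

step 1 (unstack(E, D)): towers=[A; B; C; D; F] holding=E
step 2 (putdown(E)): towers=[A; B; C; D; E; F] holding=-
step 3 (pickup(F)): towers=[A; B; C; D; E] holding=F
step 4 (stack(F, E)): towers=[A; B; C; D; E/F] holding=-
step 5 (pickup(D)): towers=[A; B; C; E/F] holding=D
step 6 (stack(D, C)): towers=[A; B; C/D; E/F] holding=-
goal check: towers=[A; B; C/D; E/F] holding=- — reached (length 6, optimal by BFS)

unstack(E, D)
putdown(E)
pickup(F)
stack(F, E)
pickup(D)
stack(D, C)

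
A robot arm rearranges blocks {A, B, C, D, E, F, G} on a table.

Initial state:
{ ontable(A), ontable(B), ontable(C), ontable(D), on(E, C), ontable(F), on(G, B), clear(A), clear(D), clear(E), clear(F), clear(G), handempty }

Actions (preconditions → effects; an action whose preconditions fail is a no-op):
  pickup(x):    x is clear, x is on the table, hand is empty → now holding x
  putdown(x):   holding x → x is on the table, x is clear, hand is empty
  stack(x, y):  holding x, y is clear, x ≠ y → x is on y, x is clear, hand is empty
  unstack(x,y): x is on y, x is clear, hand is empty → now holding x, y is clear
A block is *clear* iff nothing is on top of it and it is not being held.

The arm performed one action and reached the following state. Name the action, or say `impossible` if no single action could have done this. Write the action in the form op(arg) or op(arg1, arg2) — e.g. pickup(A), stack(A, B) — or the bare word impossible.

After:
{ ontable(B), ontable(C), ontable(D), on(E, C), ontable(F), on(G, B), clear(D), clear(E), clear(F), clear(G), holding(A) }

target: towers=[B/G; C/E; D; F] holding=A
         pickup(F) → towers=[A; B/G; C/E; D] holding=F
     unstack(G, B) → towers=[A; B; C/E; D; F] holding=G
         pickup(D) → towers=[A; B/G; C/E; F] holding=D
         pickup(A) → towers=[B/G; C/E; D; F] holding=A  ← match
     unstack(E, C) → towers=[A; B/G; C; D; F] holding=E

pickup(A)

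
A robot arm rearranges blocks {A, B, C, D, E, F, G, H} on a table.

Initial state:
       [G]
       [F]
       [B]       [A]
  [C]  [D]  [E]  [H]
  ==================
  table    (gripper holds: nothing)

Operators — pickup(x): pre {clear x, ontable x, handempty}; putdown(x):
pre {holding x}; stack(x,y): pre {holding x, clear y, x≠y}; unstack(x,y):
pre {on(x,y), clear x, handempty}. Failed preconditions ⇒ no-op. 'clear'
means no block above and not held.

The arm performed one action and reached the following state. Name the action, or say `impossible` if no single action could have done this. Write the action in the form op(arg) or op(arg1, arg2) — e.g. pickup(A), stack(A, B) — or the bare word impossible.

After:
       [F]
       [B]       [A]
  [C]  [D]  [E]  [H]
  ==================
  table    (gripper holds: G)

unstack(G, F)

target: towers=[C; D/B/F; E; H/A] holding=G
     unstack(G, F) → towers=[C; D/B/F; E; H/A] holding=G  ← match
     unstack(A, H) → towers=[C; D/B/F/G; E; H] holding=A
         pickup(E) → towers=[C; D/B/F/G; H/A] holding=E
         pickup(C) → towers=[D/B/F/G; E; H/A] holding=C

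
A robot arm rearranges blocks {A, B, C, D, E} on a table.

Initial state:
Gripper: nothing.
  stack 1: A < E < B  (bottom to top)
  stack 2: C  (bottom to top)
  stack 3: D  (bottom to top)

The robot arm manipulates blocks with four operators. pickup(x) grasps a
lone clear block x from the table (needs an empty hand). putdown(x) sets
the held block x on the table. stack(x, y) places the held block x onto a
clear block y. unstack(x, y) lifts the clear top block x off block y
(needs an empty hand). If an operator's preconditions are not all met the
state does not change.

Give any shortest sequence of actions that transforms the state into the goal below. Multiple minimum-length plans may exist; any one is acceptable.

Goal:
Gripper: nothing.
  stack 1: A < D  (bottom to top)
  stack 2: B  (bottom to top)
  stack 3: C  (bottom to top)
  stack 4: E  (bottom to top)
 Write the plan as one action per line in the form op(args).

unstack(B, E)
putdown(B)
unstack(E, A)
putdown(E)
pickup(D)
stack(D, A)

step 1 (unstack(B, E)): towers=[A/E; C; D] holding=B
step 2 (putdown(B)): towers=[A/E; B; C; D] holding=-
step 3 (unstack(E, A)): towers=[A; B; C; D] holding=E
step 4 (putdown(E)): towers=[A; B; C; D; E] holding=-
step 5 (pickup(D)): towers=[A; B; C; E] holding=D
step 6 (stack(D, A)): towers=[A/D; B; C; E] holding=-
goal check: towers=[A/D; B; C; E] holding=- — reached (length 6, optimal by BFS)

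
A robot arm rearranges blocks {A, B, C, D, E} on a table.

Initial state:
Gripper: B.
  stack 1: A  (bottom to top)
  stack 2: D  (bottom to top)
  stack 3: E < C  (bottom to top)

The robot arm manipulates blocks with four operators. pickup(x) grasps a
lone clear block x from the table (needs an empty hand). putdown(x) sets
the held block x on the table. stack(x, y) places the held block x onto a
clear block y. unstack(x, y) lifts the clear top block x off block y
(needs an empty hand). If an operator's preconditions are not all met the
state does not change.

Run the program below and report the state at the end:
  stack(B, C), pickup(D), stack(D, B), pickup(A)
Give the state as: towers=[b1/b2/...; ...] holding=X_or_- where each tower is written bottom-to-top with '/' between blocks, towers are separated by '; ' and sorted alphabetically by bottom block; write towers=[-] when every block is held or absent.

towers=[E/C/B/D] holding=A

step 1 (stack(B, C)): towers=[A; D; E/C/B] holding=-
step 2 (pickup(D)): towers=[A; E/C/B] holding=D
step 3 (stack(D, B)): towers=[A; E/C/B/D] holding=-
step 4 (pickup(A)): towers=[E/C/B/D] holding=A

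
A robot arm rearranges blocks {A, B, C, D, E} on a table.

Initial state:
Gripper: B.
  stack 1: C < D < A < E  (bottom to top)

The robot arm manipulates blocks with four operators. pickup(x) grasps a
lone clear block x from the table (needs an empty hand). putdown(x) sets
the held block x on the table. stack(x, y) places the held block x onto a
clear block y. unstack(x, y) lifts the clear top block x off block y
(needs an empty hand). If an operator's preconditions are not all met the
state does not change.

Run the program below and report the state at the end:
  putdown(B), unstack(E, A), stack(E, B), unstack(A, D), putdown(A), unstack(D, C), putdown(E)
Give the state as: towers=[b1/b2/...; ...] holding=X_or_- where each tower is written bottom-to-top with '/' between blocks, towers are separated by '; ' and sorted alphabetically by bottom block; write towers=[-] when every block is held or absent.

towers=[A; B/E; C] holding=D

step 1 (putdown(B)): towers=[B; C/D/A/E] holding=-
step 2 (unstack(E, A)): towers=[B; C/D/A] holding=E
step 3 (stack(E, B)): towers=[B/E; C/D/A] holding=-
step 4 (unstack(A, D)): towers=[B/E; C/D] holding=A
step 5 (putdown(A)): towers=[A; B/E; C/D] holding=-
step 6 (unstack(D, C)): towers=[A; B/E; C] holding=D
step 7 (putdown(E)) [no-op]: towers=[A; B/E; C] holding=D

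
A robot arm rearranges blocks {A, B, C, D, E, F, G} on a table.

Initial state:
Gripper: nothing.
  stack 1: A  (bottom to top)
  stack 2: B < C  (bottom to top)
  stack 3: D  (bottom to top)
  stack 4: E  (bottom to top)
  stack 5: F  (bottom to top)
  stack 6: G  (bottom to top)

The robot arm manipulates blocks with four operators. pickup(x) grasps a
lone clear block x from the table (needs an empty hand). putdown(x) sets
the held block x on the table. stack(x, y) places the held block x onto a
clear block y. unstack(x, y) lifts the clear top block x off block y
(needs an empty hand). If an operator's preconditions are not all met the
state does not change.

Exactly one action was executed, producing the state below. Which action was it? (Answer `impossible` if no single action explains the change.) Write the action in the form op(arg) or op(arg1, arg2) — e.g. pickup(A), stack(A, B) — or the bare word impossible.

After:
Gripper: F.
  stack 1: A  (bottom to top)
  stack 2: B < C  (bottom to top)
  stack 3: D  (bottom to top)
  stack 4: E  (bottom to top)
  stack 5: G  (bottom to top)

pickup(F)

target: towers=[A; B/C; D; E; G] holding=F
         pickup(F) → towers=[A; B/C; D; E; G] holding=F  ← match
         pickup(G) → towers=[A; B/C; D; E; F] holding=G
         pickup(D) → towers=[A; B/C; E; F; G] holding=D
         pickup(A) → towers=[B/C; D; E; F; G] holding=A
         pickup(E) → towers=[A; B/C; D; F; G] holding=E
     unstack(C, B) → towers=[A; B; D; E; F; G] holding=C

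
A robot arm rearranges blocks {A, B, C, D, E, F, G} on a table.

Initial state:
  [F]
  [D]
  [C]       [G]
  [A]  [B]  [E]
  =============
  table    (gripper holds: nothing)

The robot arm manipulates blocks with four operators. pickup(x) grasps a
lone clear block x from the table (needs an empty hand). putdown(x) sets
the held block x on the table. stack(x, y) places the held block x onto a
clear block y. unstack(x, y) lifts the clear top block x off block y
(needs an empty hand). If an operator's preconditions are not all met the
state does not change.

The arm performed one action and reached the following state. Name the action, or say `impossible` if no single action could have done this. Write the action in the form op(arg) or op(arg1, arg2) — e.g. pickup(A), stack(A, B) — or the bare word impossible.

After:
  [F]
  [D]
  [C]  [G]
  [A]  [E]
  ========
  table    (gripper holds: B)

pickup(B)

target: towers=[A/C/D/F; E/G] holding=B
         pickup(B) → towers=[A/C/D/F; E/G] holding=B  ← match
     unstack(F, D) → towers=[A/C/D; B; E/G] holding=F
     unstack(G, E) → towers=[A/C/D/F; B; E] holding=G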